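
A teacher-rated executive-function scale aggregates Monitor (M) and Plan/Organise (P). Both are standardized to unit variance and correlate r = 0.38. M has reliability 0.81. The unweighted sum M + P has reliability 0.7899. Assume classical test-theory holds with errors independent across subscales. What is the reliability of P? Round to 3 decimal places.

0.610

Var(M+P) = 2 + 2·0.38 = 2.760.
True-score variance = ρ_M + ρ_P + 2·0.38, so 0.7899 = (0.81 + ρ_P + 0.76) / 2.760.
ρ_P = 0.7899·2.760 − 0.81 − 0.76 = 0.610.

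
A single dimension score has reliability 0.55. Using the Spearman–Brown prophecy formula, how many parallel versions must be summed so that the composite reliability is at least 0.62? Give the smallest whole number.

k ≥ ρ*(1−ρ₁)/(ρ₁(1−ρ*)) = 0.62·0.45 / (0.55·0.38) = 1.335.
Smallest integer k = 2.

2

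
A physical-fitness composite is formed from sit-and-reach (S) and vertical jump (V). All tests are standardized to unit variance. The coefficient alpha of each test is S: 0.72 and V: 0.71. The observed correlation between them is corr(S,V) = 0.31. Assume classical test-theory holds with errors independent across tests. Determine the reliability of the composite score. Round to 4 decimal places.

Var(S+V) = 2 + 2·[0.31] = 2 + 0.62 = 2.62.
With uncorrelated errors the cross-covariances are all true-score covariance, so they carry over unchanged; only the diagonal terms shrink to ρᵢσᵢ².
True-score variance = [0.72 + 0.71] + 0.62 = 1.43 + 0.62 = 2.05.
Reliability = 2.05 / 2.62 = 0.7824.

0.7824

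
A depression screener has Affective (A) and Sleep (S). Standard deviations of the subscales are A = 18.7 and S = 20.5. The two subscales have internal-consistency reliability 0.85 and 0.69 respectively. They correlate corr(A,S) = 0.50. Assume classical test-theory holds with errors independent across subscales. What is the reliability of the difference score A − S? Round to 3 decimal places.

Var(A−S) = 18.7² + 20.5² − 2·18.7·20.5·0.50 = 769.94 − 383.35 = 386.59.
Under uncorrelated errors the observed covariances equal the true-score covariances, so only the own-variance terms attenuate.
True-score variance = [18.7²·0.85 + 20.5²·0.69] − 383.35 = 587.209 − 383.35 = 203.859.
Reliability = 203.859 / 386.59 = 0.527.

0.527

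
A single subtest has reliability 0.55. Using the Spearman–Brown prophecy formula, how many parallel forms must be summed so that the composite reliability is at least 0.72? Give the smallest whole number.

k ≥ ρ*(1−ρ₁)/(ρ₁(1−ρ*)) = 0.72·0.45 / (0.55·0.28) = 2.104.
Smallest integer k = 3.

3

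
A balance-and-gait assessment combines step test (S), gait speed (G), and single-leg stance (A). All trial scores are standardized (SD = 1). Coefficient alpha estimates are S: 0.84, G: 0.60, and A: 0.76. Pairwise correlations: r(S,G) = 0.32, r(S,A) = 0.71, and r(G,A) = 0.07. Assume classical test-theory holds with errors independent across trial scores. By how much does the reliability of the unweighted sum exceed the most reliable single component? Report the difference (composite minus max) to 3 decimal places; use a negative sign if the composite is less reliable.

Var(sum) = 3 + 2.2 = 5.2; true-score variance = 2.2 + 2.2 = 4.4; composite reliability = 0.8462.
Max component reliability = 0.8400.
Difference = 0.8462 − 0.8400 = 0.006.

0.006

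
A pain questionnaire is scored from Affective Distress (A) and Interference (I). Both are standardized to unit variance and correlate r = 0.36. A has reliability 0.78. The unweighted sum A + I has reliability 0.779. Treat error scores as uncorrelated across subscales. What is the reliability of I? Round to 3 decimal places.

Var(A+I) = 2 + 2·0.36 = 2.720.
True-score variance = ρ_A + ρ_I + 2·0.36, so 0.779 = (0.78 + ρ_I + 0.72) / 2.720.
ρ_I = 0.779·2.720 − 0.78 − 0.72 = 0.619.

0.619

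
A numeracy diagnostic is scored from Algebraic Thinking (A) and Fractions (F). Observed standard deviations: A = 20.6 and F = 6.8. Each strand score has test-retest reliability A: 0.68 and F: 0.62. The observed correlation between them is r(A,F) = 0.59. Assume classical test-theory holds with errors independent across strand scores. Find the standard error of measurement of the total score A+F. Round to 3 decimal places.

Var(total) = 470.6 + 165.294 = 635.894.
True-score variance = 317.234 + 165.294 = 482.528, so reliability = 0.7588.
Error variance = 635.894 − 482.528 = 153.366; SEM = √153.366 = 12.384.

12.384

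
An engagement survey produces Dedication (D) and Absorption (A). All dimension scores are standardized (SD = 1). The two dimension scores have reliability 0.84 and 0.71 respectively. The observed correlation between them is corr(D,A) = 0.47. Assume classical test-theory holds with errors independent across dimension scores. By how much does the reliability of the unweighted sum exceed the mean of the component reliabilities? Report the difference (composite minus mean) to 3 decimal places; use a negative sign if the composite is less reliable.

Var(sum) = 2 + 0.94 = 2.94; true-score variance = 1.55 + 0.94 = 2.49; composite reliability = 0.8469.
Mean component reliability = 0.7750.
Difference = 0.8469 − 0.7750 = 0.072.

0.072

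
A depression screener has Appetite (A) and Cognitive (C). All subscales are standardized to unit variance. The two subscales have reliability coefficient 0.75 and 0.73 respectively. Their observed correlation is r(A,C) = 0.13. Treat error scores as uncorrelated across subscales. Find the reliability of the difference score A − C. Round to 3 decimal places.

0.701

Var(A−C) = 1 + 1 − 2·0.13 = 2 − 0.26 = 1.74.
Because errors are independent across components, Cov(Tᵢ,Tⱼ) = Cov(Xᵢ,Xⱼ); the off-diagonal part of the true-score variance is the same as above.
True-score variance = [0.75 + 0.73] − 0.26 = 1.48 − 0.26 = 1.22.
Reliability = 1.22 / 1.74 = 0.701.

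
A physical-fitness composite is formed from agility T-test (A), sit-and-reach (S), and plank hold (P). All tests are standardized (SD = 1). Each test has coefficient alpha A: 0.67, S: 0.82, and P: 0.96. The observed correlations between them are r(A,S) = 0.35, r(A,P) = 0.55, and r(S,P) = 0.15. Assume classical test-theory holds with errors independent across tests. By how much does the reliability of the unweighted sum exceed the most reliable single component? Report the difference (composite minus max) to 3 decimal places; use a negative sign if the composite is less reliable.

Var(sum) = 3 + 2.1 = 5.1; true-score variance = 2.45 + 2.1 = 4.55; composite reliability = 0.8922.
Max component reliability = 0.9600.
Difference = 0.8922 − 0.9600 = -0.068.

-0.068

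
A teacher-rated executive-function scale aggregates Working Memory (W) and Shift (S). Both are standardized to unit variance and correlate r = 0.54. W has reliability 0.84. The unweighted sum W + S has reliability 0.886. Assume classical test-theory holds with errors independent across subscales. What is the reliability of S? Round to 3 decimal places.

0.809

Var(W+S) = 2 + 2·0.54 = 3.080.
True-score variance = ρ_W + ρ_S + 2·0.54, so 0.886 = (0.84 + ρ_S + 1.08) / 3.080.
ρ_S = 0.886·3.080 − 0.84 − 1.08 = 0.809.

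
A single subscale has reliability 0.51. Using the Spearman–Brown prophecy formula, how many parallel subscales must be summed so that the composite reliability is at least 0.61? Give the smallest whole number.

2

k ≥ ρ*(1−ρ₁)/(ρ₁(1−ρ*)) = 0.61·0.49 / (0.51·0.39) = 1.503.
Smallest integer k = 2.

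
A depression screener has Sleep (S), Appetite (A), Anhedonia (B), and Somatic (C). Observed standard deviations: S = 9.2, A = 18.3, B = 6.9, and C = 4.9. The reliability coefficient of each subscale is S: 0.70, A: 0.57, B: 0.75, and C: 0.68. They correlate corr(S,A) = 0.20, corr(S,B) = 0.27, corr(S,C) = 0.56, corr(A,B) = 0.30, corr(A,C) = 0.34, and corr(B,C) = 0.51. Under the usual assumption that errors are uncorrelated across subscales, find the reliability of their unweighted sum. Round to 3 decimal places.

0.768

Var(S+A+B+C) = 9.2² + 18.3² + 6.9² + 4.9² + 2·[9.2·18.3·0.20 + 9.2·6.9·0.27 + 9.2·4.9·0.56 + 18.3·6.9·0.30 + 18.3·4.9·0.34 + 6.9·4.9·0.51] = 491.15 + 323.337 = 814.487.
Under uncorrelated errors the observed covariances equal the true-score covariances, so only the own-variance terms attenuate.
True-score variance = [9.2²·0.70 + 18.3²·0.57 + 6.9²·0.75 + 4.9²·0.68] + 323.337 = 302.17 + 323.337 = 625.506.
Reliability = 625.506 / 814.487 = 0.768.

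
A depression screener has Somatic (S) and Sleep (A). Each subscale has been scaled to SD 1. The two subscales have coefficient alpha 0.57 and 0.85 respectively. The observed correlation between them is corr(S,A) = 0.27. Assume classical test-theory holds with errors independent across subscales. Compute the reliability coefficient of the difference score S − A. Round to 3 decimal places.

Var(S−A) = 1 + 1 − 2·0.27 = 2 − 0.54 = 1.46.
Because errors are independent across components, Cov(Tᵢ,Tⱼ) = Cov(Xᵢ,Xⱼ); the off-diagonal part of the true-score variance is the same as above.
True-score variance = [0.57 + 0.85] − 0.54 = 1.42 − 0.54 = 0.88.
Reliability = 0.88 / 1.46 = 0.603.

0.603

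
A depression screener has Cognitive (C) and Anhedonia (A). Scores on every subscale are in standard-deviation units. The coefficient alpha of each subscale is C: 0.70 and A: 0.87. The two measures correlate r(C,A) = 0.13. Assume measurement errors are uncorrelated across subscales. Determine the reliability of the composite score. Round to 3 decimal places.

Var(C+A) = 2 + 2·[0.13] = 2 + 0.26 = 2.26.
With uncorrelated errors the cross-covariances are all true-score covariance, so they carry over unchanged; only the diagonal terms shrink to ρᵢσᵢ².
True-score variance = [0.70 + 0.87] + 0.26 = 1.57 + 0.26 = 1.83.
Reliability = 1.83 / 2.26 = 0.810.

0.810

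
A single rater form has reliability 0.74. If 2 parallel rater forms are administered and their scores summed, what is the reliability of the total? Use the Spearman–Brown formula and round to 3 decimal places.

0.851

ρ_k = kρ / (1 + (k−1)ρ) = 2·0.74 / (1 + 1·0.74) = 1.480 / 1.740 = 0.851.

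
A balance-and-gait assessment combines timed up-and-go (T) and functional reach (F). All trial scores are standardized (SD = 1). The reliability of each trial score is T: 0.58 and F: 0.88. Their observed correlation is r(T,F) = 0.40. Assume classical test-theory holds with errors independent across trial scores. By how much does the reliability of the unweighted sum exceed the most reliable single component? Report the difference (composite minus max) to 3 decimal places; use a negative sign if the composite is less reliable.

-0.073

Var(sum) = 2 + 0.8 = 2.8; true-score variance = 1.46 + 0.8 = 2.26; composite reliability = 0.8071.
Max component reliability = 0.8800.
Difference = 0.8071 − 0.8800 = -0.073.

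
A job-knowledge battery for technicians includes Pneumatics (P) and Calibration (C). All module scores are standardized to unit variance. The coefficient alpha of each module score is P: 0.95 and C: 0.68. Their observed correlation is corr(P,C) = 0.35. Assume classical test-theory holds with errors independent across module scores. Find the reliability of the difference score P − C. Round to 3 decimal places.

Var(P−C) = 1 + 1 − 2·0.35 = 2 − 0.7 = 1.3.
Under uncorrelated errors the observed covariances equal the true-score covariances, so only the own-variance terms attenuate.
True-score variance = [0.95 + 0.68] − 0.7 = 1.63 − 0.7 = 0.93.
Reliability = 0.93 / 1.3 = 0.715.

0.715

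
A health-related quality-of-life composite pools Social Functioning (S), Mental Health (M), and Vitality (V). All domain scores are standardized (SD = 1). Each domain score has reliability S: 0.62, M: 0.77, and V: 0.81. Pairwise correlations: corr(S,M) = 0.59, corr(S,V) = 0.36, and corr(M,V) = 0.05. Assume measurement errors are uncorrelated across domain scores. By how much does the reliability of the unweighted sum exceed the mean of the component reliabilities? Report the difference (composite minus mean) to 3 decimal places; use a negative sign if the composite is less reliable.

Var(sum) = 3 + 2 = 5; true-score variance = 2.2 + 2 = 4.2; composite reliability = 0.8400.
Mean component reliability = 0.7333.
Difference = 0.8400 − 0.7333 = 0.107.

0.107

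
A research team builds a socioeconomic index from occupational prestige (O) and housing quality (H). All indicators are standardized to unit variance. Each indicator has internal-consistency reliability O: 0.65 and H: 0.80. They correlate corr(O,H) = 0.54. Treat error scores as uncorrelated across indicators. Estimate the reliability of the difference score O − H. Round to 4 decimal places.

0.4022

Var(O−H) = 1 + 1 − 2·0.54 = 2 − 1.08 = 0.92.
With uncorrelated errors the cross-covariances are all true-score covariance, so they carry over unchanged; only the diagonal terms shrink to ρᵢσᵢ².
True-score variance = [0.65 + 0.80] − 1.08 = 1.45 − 1.08 = 0.37.
Reliability = 0.37 / 0.92 = 0.4022.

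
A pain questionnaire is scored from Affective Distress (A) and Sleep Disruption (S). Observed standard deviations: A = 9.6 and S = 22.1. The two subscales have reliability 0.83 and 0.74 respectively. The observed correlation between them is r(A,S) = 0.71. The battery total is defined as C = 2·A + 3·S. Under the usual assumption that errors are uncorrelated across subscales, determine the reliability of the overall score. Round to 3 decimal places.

Var(C) = 2²·9.6² + 3²·22.1² + 2·[6·9.6·22.1·0.71] = 4764.33 + 1807.6 = 6571.93.
Because errors are independent across components, Cov(Tᵢ,Tⱼ) = Cov(Xᵢ,Xⱼ); the off-diagonal part of the true-score variance is the same as above.
True-score variance = [2²·9.6²·0.83 + 3²·22.1²·0.74] + 1807.6 = 3558.78 + 1807.6 = 5366.39.
Reliability = 5366.39 / 6571.93 = 0.817.

0.817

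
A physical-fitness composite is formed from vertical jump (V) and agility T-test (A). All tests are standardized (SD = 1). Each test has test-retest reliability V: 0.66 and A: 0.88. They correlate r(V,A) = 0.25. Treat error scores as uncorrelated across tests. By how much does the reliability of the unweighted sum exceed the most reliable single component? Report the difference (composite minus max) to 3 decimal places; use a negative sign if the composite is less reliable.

Var(sum) = 2 + 0.5 = 2.5; true-score variance = 1.54 + 0.5 = 2.04; composite reliability = 0.8160.
Max component reliability = 0.8800.
Difference = 0.8160 − 0.8800 = -0.064.

-0.064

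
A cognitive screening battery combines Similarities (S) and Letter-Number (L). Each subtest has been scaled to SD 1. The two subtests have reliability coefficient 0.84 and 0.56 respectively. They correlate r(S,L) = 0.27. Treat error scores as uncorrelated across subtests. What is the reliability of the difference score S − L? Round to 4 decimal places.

Var(S−L) = 1 + 1 − 2·0.27 = 2 − 0.54 = 1.46.
Because errors are independent across components, Cov(Tᵢ,Tⱼ) = Cov(Xᵢ,Xⱼ); the off-diagonal part of the true-score variance is the same as above.
True-score variance = [0.84 + 0.56] − 0.54 = 1.4 − 0.54 = 0.86.
Reliability = 0.86 / 1.46 = 0.5890.

0.5890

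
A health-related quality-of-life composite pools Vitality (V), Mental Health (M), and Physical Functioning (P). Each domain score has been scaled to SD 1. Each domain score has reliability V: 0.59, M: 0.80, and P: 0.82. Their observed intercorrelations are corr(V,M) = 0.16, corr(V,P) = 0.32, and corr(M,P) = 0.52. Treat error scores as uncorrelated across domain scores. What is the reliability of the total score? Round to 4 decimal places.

0.8420

Var(V+M+P) = 3 + 2·[0.16 + 0.32 + 0.52] = 3 + 2 = 5.
Under uncorrelated errors the observed covariances equal the true-score covariances, so only the own-variance terms attenuate.
True-score variance = [0.59 + 0.80 + 0.82] + 2 = 2.21 + 2 = 4.21.
Reliability = 4.21 / 5 = 0.8420.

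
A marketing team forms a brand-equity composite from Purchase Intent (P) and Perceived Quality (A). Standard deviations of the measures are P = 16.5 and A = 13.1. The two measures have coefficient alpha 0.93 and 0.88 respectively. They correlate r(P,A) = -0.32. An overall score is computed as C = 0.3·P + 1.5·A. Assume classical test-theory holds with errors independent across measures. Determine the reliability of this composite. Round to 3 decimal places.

0.862

Var(C) = 0.3²·16.5² + 1.5²·13.1² + 2·[0.45·16.5·13.1·(-0.32)] = 410.625 − 62.2512 = 348.374.
With uncorrelated errors the cross-covariances are all true-score covariance, so they carry over unchanged; only the diagonal terms shrink to ρᵢσᵢ².
True-score variance = [0.3²·16.5²·0.93 + 1.5²·13.1²·0.88] − 62.2512 = 362.575 − 62.2512 = 300.324.
Reliability = 300.324 / 348.374 = 0.862.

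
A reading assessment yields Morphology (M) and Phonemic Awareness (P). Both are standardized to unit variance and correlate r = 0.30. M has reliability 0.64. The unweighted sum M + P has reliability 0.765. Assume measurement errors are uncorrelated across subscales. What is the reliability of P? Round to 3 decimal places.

Var(M+P) = 2 + 2·0.30 = 2.600.
True-score variance = ρ_M + ρ_P + 2·0.30, so 0.765 = (0.64 + ρ_P + 0.60) / 2.600.
ρ_P = 0.765·2.600 − 0.64 − 0.60 = 0.749.

0.749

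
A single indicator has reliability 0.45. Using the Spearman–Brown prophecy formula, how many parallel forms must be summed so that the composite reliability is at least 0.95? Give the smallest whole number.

24

k ≥ ρ*(1−ρ₁)/(ρ₁(1−ρ*)) = 0.95·0.55 / (0.45·0.05) = 23.222.
Smallest integer k = 24.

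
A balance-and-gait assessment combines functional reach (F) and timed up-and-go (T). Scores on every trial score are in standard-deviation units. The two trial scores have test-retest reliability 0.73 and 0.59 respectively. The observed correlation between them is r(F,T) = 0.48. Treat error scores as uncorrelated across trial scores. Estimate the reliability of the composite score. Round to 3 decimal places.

0.770

Var(F+T) = 2 + 2·[0.48] = 2 + 0.96 = 2.96.
Because errors are independent across components, Cov(Tᵢ,Tⱼ) = Cov(Xᵢ,Xⱼ); the off-diagonal part of the true-score variance is the same as above.
True-score variance = [0.73 + 0.59] + 0.96 = 1.32 + 0.96 = 2.28.
Reliability = 2.28 / 2.96 = 0.770.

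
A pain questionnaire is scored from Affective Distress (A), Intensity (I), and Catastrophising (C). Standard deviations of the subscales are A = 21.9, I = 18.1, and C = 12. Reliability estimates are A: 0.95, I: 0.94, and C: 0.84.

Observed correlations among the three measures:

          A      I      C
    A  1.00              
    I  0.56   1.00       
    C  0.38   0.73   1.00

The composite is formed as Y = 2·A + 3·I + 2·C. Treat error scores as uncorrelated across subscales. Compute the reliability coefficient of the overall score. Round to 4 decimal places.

Var(Y) = 2²·21.9² + 3²·18.1² + 2²·12² + 2·[6·21.9·18.1·0.56 + 4·21.9·12·0.38 + 6·18.1·12·0.73] = 5442.93 + 5365.32 = 10808.3.
Under uncorrelated errors the observed covariances equal the true-score covariances, so only the own-variance terms attenuate.
True-score variance = [2²·21.9²·0.95 + 3²·18.1²·0.94 + 2²·12²·0.84] + 5365.32 = 5077.94 + 5365.32 = 10443.3.
Reliability = 10443.3 / 10808.3 = 0.9662.

0.9662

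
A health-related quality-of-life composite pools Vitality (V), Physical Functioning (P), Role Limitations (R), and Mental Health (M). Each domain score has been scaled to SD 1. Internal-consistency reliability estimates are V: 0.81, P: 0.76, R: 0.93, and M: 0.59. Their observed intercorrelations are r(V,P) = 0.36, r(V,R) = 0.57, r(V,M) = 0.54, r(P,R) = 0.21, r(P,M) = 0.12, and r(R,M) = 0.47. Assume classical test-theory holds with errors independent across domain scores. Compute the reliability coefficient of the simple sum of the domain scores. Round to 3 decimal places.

Var(V+P+R+M) = 4 + 2·[0.36 + 0.57 + 0.54 + 0.21 + 0.12 + 0.47] = 4 + 4.54 = 8.54.
Because errors are independent across components, Cov(Tᵢ,Tⱼ) = Cov(Xᵢ,Xⱼ); the off-diagonal part of the true-score variance is the same as above.
True-score variance = [0.81 + 0.76 + 0.93 + 0.59] + 4.54 = 3.09 + 4.54 = 7.63.
Reliability = 7.63 / 8.54 = 0.893.

0.893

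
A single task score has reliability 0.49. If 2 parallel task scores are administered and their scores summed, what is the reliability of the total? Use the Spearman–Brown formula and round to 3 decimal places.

0.658

ρ_k = kρ / (1 + (k−1)ρ) = 2·0.49 / (1 + 1·0.49) = 0.980 / 1.490 = 0.658.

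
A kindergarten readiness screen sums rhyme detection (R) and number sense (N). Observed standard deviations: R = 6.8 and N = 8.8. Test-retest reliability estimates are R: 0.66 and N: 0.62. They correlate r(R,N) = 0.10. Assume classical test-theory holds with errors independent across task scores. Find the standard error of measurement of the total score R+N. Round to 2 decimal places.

6.72

Var(total) = 123.68 + 11.968 = 135.648.
True-score variance = 78.5312 + 11.968 = 90.4992, so reliability = 0.6672.
Error variance = 135.648 − 90.4992 = 45.1488; SEM = √45.1488 = 6.72.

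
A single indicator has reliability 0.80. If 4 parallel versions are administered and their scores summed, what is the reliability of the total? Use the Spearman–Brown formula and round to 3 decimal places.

ρ_k = kρ / (1 + (k−1)ρ) = 4·0.80 / (1 + 3·0.80) = 3.200 / 3.400 = 0.941.

0.941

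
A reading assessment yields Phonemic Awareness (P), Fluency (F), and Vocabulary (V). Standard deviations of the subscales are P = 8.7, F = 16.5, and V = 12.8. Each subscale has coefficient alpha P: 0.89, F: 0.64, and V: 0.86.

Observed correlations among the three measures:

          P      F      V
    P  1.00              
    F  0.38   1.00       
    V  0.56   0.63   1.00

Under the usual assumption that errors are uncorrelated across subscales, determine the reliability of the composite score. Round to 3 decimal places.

Var(P+F+V) = 8.7² + 16.5² + 12.8² + 2·[8.7·16.5·0.38 + 8.7·12.8·0.56 + 16.5·12.8·0.63] = 511.78 + 499.933 = 1011.71.
Under uncorrelated errors the observed covariances equal the true-score covariances, so only the own-variance terms attenuate.
True-score variance = [8.7²·0.89 + 16.5²·0.64 + 12.8²·0.86] + 499.933 = 382.507 + 499.933 = 882.44.
Reliability = 882.44 / 1011.71 = 0.872.

0.872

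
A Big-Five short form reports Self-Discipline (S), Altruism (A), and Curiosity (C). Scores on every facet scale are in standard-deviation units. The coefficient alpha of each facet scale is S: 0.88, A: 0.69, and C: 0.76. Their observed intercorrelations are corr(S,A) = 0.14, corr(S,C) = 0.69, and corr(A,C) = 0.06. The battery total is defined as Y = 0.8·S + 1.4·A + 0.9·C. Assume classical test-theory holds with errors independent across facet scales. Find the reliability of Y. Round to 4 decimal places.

0.8195

Var(Y) = 0.8² + 1.4² + 0.9² + 2·[1.12·0.14 + 0.72·0.69 + 1.26·0.06] = 3.41 + 1.4584 = 4.8684.
Because errors are independent across components, Cov(Tᵢ,Tⱼ) = Cov(Xᵢ,Xⱼ); the off-diagonal part of the true-score variance is the same as above.
True-score variance = [0.8²·0.88 + 1.4²·0.69 + 0.9²·0.76] + 1.4584 = 2.5312 + 1.4584 = 3.9896.
Reliability = 3.9896 / 4.8684 = 0.8195.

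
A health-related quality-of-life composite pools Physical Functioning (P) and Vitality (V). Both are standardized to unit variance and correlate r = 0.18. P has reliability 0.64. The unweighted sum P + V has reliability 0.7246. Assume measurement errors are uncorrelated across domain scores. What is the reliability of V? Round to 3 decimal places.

0.710

Var(P+V) = 2 + 2·0.18 = 2.360.
True-score variance = ρ_P + ρ_V + 2·0.18, so 0.7246 = (0.64 + ρ_V + 0.36) / 2.360.
ρ_V = 0.7246·2.360 − 0.64 − 0.36 = 0.710.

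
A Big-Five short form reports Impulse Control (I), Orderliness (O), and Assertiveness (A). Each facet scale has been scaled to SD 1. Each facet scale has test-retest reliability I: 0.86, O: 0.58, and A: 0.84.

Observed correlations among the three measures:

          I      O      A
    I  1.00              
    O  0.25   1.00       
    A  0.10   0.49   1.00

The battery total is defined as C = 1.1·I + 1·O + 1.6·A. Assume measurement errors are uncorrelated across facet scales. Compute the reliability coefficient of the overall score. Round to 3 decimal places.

0.862

Var(C) = 1.1² + 1 + 1.6² + 2·[1.1·0.25 + 1.76·0.10 + 1.6·0.49] = 4.77 + 2.47 = 7.24.
With uncorrelated errors the cross-covariances are all true-score covariance, so they carry over unchanged; only the diagonal terms shrink to ρᵢσᵢ².
True-score variance = [1.1²·0.86 + 0.58 + 1.6²·0.84] + 2.47 = 3.771 + 2.47 = 6.241.
Reliability = 6.241 / 7.24 = 0.862.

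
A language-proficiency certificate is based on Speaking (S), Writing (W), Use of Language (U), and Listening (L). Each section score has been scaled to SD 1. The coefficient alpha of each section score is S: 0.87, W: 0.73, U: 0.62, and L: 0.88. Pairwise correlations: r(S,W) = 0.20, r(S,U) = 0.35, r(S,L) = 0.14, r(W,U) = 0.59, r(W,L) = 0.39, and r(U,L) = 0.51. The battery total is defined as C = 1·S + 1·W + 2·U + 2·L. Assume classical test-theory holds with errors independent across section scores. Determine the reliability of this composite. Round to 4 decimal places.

0.8821

Var(C) = 1 + 1 + 2² + 2² + 2·[0.20 + 2·0.35 + 2·0.14 + 2·0.59 + 2·0.39 + 4·0.51] = 10 + 10.36 = 20.36.
Under uncorrelated errors the observed covariances equal the true-score covariances, so only the own-variance terms attenuate.
True-score variance = [0.87 + 0.73 + 2²·0.62 + 2²·0.88] + 10.36 = 7.6 + 10.36 = 17.96.
Reliability = 17.96 / 20.36 = 0.8821.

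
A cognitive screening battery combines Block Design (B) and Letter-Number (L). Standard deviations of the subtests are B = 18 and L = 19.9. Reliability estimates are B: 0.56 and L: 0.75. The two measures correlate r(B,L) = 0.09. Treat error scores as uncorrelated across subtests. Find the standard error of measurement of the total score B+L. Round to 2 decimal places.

Var(total) = 720.01 + 64.476 = 784.486.
True-score variance = 478.447 + 64.476 = 542.923, so reliability = 0.6921.
Error variance = 784.486 − 542.923 = 241.562; SEM = √241.562 = 15.54.

15.54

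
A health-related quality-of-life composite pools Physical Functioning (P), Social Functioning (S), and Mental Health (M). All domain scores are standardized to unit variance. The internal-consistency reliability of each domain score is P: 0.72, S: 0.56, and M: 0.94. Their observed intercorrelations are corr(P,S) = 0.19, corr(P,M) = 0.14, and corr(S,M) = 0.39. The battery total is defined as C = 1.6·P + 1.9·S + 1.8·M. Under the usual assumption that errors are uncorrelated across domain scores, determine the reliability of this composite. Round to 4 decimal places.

Var(C) = 1.6² + 1.9² + 1.8² + 2·[3.04·0.19 + 2.88·0.14 + 3.42·0.39] = 9.41 + 4.6292 = 14.0392.
With uncorrelated errors the cross-covariances are all true-score covariance, so they carry over unchanged; only the diagonal terms shrink to ρᵢσᵢ².
True-score variance = [1.6²·0.72 + 1.9²·0.56 + 1.8²·0.94] + 4.6292 = 6.9104 + 4.6292 = 11.5396.
Reliability = 11.5396 / 14.0392 = 0.8220.

0.8220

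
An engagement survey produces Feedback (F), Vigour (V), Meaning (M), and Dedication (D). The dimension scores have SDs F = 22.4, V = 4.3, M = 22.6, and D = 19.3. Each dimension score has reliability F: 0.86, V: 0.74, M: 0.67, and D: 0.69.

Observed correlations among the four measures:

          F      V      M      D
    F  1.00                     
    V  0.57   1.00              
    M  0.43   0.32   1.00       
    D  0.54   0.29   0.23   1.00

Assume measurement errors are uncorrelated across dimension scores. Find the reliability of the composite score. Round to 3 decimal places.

Var(F+V+M+D) = 22.4² + 4.3² + 22.6² + 19.3² + 2·[22.4·4.3·0.57 + 22.4·22.6·0.43 + 22.4·19.3·0.54 + 4.3·22.6·0.32 + 4.3·19.3·0.29 + 22.6·19.3·0.23] = 1403.5 + 1323.05 = 2726.55.
With uncorrelated errors the cross-covariances are all true-score covariance, so they carry over unchanged; only the diagonal terms shrink to ρᵢσᵢ².
True-score variance = [22.4²·0.86 + 4.3²·0.74 + 22.6²·0.67 + 19.3²·0.69] + 1323.05 = 1044.42 + 1323.05 = 2367.47.
Reliability = 2367.47 / 2726.55 = 0.868.

0.868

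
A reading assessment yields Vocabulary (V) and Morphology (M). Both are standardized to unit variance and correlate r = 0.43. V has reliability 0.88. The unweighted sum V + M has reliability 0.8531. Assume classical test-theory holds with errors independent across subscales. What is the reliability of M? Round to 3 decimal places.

Var(V+M) = 2 + 2·0.43 = 2.860.
True-score variance = ρ_V + ρ_M + 2·0.43, so 0.8531 = (0.88 + ρ_M + 0.86) / 2.860.
ρ_M = 0.8531·2.860 − 0.88 − 0.86 = 0.700.

0.700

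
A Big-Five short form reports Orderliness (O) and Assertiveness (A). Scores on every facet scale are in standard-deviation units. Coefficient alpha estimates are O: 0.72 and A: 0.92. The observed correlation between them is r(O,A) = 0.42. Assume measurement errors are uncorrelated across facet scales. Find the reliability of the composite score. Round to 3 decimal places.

0.873

Var(O+A) = 2 + 2·[0.42] = 2 + 0.84 = 2.84.
Because errors are independent across components, Cov(Tᵢ,Tⱼ) = Cov(Xᵢ,Xⱼ); the off-diagonal part of the true-score variance is the same as above.
True-score variance = [0.72 + 0.92] + 0.84 = 1.64 + 0.84 = 2.48.
Reliability = 2.48 / 2.84 = 0.873.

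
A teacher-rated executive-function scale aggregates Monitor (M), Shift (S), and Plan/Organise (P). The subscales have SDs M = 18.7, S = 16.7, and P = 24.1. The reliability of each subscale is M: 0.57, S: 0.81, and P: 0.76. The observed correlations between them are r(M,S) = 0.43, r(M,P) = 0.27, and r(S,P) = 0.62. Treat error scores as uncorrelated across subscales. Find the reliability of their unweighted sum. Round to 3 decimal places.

Var(M+S+P) = 18.7² + 16.7² + 24.1² + 2·[18.7·16.7·0.43 + 18.7·24.1·0.27 + 16.7·24.1·0.62] = 1209.39 + 1010.99 = 2220.38.
With uncorrelated errors the cross-covariances are all true-score covariance, so they carry over unchanged; only the diagonal terms shrink to ρᵢσᵢ².
True-score variance = [18.7²·0.57 + 16.7²·0.81 + 24.1²·0.76] + 1010.99 = 866.64 + 1010.99 = 1877.63.
Reliability = 1877.63 / 2220.38 = 0.846.

0.846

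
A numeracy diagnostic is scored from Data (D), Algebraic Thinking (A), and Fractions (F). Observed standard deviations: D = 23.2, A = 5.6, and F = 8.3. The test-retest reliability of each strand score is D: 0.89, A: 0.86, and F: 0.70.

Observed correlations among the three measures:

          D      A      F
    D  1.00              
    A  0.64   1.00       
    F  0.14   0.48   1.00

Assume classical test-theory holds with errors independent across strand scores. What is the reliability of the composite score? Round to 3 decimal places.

0.907

Var(D+A+F) = 23.2² + 5.6² + 8.3² + 2·[23.2·5.6·0.64 + 23.2·8.3·0.14 + 5.6·8.3·0.48] = 638.49 + 264.835 = 903.325.
With uncorrelated errors the cross-covariances are all true-score covariance, so they carry over unchanged; only the diagonal terms shrink to ρᵢσᵢ².
True-score variance = [23.2²·0.89 + 5.6²·0.86 + 8.3²·0.70] + 264.835 = 554.226 + 264.835 = 819.061.
Reliability = 819.061 / 903.325 = 0.907.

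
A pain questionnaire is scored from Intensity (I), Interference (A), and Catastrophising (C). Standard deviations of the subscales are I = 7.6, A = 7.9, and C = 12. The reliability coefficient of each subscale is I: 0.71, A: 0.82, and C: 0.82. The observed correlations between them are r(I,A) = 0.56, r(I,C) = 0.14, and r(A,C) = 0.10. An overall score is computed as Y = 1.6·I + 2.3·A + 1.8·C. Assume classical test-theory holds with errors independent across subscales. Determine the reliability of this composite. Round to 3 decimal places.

0.861

Var(Y) = 1.6²·7.6² + 2.3²·7.9² + 1.8²·12² + 2·[3.68·7.6·7.9·0.56 + 2.88·7.6·12·0.14 + 4.14·7.9·12·0.10] = 944.575 + 399.499 = 1344.07.
Because errors are independent across components, Cov(Tᵢ,Tⱼ) = Cov(Xᵢ,Xⱼ); the off-diagonal part of the true-score variance is the same as above.
True-score variance = [1.6²·7.6²·0.71 + 2.3²·7.9²·0.82 + 1.8²·12²·0.82] + 399.499 = 758.286 + 399.499 = 1157.78.
Reliability = 1157.78 / 1344.07 = 0.861.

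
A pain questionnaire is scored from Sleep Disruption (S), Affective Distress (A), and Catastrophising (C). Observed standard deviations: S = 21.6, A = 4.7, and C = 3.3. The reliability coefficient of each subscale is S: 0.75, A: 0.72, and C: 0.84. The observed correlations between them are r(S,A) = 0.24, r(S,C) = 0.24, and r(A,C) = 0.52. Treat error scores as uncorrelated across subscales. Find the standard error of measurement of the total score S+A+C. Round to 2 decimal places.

Var(total) = 499.54 + 99.0744 = 598.614.
True-score variance = 374.972 + 99.0744 = 474.047, so reliability = 0.7919.
Error variance = 598.614 − 474.047 = 124.568; SEM = √124.568 = 11.16.

11.16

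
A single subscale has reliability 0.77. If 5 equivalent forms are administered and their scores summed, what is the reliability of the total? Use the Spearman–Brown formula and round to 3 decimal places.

0.944

ρ_k = kρ / (1 + (k−1)ρ) = 5·0.77 / (1 + 4·0.77) = 3.850 / 4.080 = 0.944.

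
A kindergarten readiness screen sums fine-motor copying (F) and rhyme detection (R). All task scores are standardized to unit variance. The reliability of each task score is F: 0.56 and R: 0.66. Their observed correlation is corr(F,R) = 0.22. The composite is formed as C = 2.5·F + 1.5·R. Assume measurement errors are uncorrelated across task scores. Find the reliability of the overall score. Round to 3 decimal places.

0.654

Var(C) = 2.5² + 1.5² + 2·[3.75·0.22] = 8.5 + 1.65 = 10.15.
Under uncorrelated errors the observed covariances equal the true-score covariances, so only the own-variance terms attenuate.
True-score variance = [2.5²·0.56 + 1.5²·0.66] + 1.65 = 4.985 + 1.65 = 6.635.
Reliability = 6.635 / 10.15 = 0.654.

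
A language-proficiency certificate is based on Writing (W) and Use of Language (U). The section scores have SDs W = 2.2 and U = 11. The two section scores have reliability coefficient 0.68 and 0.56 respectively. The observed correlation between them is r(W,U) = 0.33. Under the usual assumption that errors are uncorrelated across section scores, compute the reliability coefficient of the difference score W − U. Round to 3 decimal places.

0.501

Var(W−U) = 2.2² + 11² − 2·2.2·11·0.33 = 125.84 − 15.972 = 109.868.
With uncorrelated errors the cross-covariances are all true-score covariance, so they carry over unchanged; only the diagonal terms shrink to ρᵢσᵢ².
True-score variance = [2.2²·0.68 + 11²·0.56] − 15.972 = 71.0512 − 15.972 = 55.0792.
Reliability = 55.0792 / 109.868 = 0.501.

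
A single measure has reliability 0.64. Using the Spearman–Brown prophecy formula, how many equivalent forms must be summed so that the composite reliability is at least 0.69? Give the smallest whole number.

2

k ≥ ρ*(1−ρ₁)/(ρ₁(1−ρ*)) = 0.69·0.36 / (0.64·0.31) = 1.252.
Smallest integer k = 2.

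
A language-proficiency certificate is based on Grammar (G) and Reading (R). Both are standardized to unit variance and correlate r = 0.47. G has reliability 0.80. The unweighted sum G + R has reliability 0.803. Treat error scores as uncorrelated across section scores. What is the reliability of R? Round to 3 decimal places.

0.621

Var(G+R) = 2 + 2·0.47 = 2.940.
True-score variance = ρ_G + ρ_R + 2·0.47, so 0.803 = (0.80 + ρ_R + 0.94) / 2.940.
ρ_R = 0.803·2.940 − 0.80 − 0.94 = 0.621.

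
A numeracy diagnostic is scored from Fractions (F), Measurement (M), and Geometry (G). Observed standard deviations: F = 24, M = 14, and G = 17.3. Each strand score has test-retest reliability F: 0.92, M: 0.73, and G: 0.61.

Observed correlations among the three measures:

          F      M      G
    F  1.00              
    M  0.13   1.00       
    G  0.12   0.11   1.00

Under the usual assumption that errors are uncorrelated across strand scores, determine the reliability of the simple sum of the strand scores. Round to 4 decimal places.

Var(F+M+G) = 24² + 14² + 17.3² + 2·[24·14·0.13 + 24·17.3·0.12 + 14·17.3·0.11] = 1071.29 + 240.292 = 1311.58.
Under uncorrelated errors the observed covariances equal the true-score covariances, so only the own-variance terms attenuate.
True-score variance = [24²·0.92 + 14²·0.73 + 17.3²·0.61] + 240.292 = 855.567 + 240.292 = 1095.86.
Reliability = 1095.86 / 1311.58 = 0.8355.

0.8355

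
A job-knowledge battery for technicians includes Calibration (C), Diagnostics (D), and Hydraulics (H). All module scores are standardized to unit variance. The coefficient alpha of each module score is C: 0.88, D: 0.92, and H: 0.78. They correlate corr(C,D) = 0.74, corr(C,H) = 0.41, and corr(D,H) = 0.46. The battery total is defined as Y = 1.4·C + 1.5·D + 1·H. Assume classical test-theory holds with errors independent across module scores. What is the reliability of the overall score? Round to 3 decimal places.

0.941

Var(Y) = 1.4² + 1.5² + 1 + 2·[2.1·0.74 + 1.4·0.41 + 1.5·0.46] = 5.21 + 5.636 = 10.846.
With uncorrelated errors the cross-covariances are all true-score covariance, so they carry over unchanged; only the diagonal terms shrink to ρᵢσᵢ².
True-score variance = [1.4²·0.88 + 1.5²·0.92 + 0.78] + 5.636 = 4.5748 + 5.636 = 10.2108.
Reliability = 10.2108 / 10.846 = 0.941.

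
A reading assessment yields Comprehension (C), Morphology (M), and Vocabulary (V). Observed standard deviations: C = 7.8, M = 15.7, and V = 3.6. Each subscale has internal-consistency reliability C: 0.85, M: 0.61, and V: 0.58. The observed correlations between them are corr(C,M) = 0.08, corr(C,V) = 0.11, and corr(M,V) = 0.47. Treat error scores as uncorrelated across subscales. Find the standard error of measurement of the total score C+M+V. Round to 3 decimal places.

10.521

Var(total) = 320.29 + 78.9 = 399.19.
True-score variance = 209.59 + 78.9 = 288.49, so reliability = 0.7227.
Error variance = 399.19 − 288.49 = 110.7; SEM = √110.7 = 10.521.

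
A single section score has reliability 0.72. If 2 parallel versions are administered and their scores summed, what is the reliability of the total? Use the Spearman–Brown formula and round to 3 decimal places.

0.837

ρ_k = kρ / (1 + (k−1)ρ) = 2·0.72 / (1 + 1·0.72) = 1.440 / 1.720 = 0.837.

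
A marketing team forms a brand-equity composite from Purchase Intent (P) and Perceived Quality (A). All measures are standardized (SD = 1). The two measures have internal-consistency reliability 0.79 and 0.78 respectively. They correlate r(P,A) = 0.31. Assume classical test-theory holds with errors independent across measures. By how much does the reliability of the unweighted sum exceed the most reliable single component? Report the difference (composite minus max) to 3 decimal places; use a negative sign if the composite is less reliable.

Var(sum) = 2 + 0.62 = 2.62; true-score variance = 1.57 + 0.62 = 2.19; composite reliability = 0.8359.
Max component reliability = 0.7900.
Difference = 0.8359 − 0.7900 = 0.046.

0.046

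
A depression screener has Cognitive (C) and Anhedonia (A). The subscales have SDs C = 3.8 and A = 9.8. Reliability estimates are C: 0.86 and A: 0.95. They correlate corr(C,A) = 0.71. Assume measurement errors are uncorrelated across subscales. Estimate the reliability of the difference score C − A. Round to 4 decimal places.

0.8815

Var(C−A) = 3.8² + 9.8² − 2·3.8·9.8·0.71 = 110.48 − 52.8808 = 57.5992.
Under uncorrelated errors the observed covariances equal the true-score covariances, so only the own-variance terms attenuate.
True-score variance = [3.8²·0.86 + 9.8²·0.95] − 52.8808 = 103.656 − 52.8808 = 50.7756.
Reliability = 50.7756 / 57.5992 = 0.8815.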